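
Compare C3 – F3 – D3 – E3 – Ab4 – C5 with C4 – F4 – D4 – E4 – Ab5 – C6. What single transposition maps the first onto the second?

up a perfect octave

Take the first pair: C3 → C4. C to C spans 8 letter names, so the interval is some kind of octave.
C3 to C4 is 12 semitones, which makes it a perfect octave; the second version is higher, so the direction is up.
Checking another pair — C5 → C6 — gives the same interval.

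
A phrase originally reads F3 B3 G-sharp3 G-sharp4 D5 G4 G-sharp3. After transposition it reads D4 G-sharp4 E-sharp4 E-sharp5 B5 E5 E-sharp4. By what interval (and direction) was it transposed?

Take the first pair: F3 → D4. F to D spans 6 letter names, so the interval is some kind of sixth.
F3 to D4 is 9 semitones, which makes it a major sixth; the second version is higher, so the direction is up.
Checking another pair — G#3 → E#4 — gives the same interval.

up a major sixth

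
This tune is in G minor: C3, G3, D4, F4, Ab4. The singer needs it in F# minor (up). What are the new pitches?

B3 F#4 C#5 E5 G5

From G up to F# is a major seventh; apply that to each pitch.
C3 to B3
G3 to F#4
D4 to C#5
F4 to E5
Ab4 to G5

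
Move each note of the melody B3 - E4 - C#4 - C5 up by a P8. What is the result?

B4 E5 C#5 C6

B3 up a perfect octave is B4.
E4: an octave up reaches E, and 12 semitones makes it E5.
C#4 up a perfect octave is C#5.
C5: an octave up reaches C, and 12 semitones makes it C6.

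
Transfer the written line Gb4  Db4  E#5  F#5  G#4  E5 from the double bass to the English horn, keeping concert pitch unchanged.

Db4 Ab3 B#4 C#5 D#4 B4

First find concert pitch: the double bass sounds a perfect octave below written, so Gb4 Db4 E#5 F#5 G#4 E5 sounds Gb3 Db3 E#4 F#4 G#3 E4.
Then write for English horn: it sounds a perfect fifth below written, so the part must be a perfect fifth above concert.
Gb3 → Db4
Db3 → Ab3
E#4 → B#4
F#4 → C#5
G#3 → D#4
E4 → B4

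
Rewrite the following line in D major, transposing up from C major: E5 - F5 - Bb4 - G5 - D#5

F#5 G5 C5 A5 E#5

C major to D major up is a major second, so every note moves up by that interval.
E5 gives F#5
F5 gives G5
Bb4 gives C5
G5 gives A5
D#5 gives E#5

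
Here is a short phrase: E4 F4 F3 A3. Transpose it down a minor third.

C#4 D4 D3 F#3

E4 -> C#4
F4 -> D4
F3 -> D3
A3 -> F#3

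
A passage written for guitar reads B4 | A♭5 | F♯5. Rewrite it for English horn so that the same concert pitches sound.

F#4 Eb5 C#5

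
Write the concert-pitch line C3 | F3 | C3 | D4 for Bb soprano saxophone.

D3 G3 D3 E4

Written C4 sounds as Bb3 on the Bb soprano saxophone, so concert pitches are written a major second up.
C3 -> D3
F3 -> G3
C3 -> D3
D4 -> E4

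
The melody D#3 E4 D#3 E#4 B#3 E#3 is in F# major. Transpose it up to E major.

From F# up to E is a minor seventh; apply that to each pitch.
D#3 becomes C#4
E4 becomes D5
D#3 becomes C#4
E#4 becomes D#5
B#3 becomes A#4
E#3 becomes D#4

C#4 D5 C#4 D#5 A#4 D#4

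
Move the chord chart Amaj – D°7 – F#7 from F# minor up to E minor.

F# minor up to E minor is a minor seventh; each chord root moves by that interval while the quality stays the same.
Amaj: root A up a minor seventh → G, giving Gmaj.
D°7: root D up a minor seventh → C, giving C°7.
F#7: root F# up a minor seventh → E, giving E7.

Gmaj C°7 E7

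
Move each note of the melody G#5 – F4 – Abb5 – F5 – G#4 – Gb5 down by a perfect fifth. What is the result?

G#5 -> C#5
F4 -> Bb3
Abb5 -> Dbb5
F5 -> Bb4
G#4 -> C#4
Gb5 -> Cb5

C#5 Bb3 Dbb5 Bb4 C#4 Cb5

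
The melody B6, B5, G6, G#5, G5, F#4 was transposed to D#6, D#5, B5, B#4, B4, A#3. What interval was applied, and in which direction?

Take the first pair: B6 → D#6. B to D spans 6 letter names, so the interval is some kind of sixth.
D#6 to B6 is 8 semitones, which makes it a minor sixth; the second version is lower, so the direction is down.
Checking another pair — F#4 → A#3 — gives the same interval.

down a minor sixth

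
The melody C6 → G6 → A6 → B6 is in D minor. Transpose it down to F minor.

Eb5 Bb5 C6 D6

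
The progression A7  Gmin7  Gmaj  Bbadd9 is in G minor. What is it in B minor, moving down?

C#7 Bmin7 Bmaj Dadd9

G minor down to B minor is a minor sixth; each chord root moves by that interval while the quality stays the same.
A7: root A down a minor sixth → C#, giving C#7.
Gmin7: root G down a minor sixth → B, giving Bmin7.
Gmaj: root G down a minor sixth → B, giving Bmaj.
Bbadd9: root Bb down a minor sixth → D, giving Dadd9.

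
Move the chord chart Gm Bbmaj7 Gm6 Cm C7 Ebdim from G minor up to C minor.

G minor up to C minor is a perfect fourth; each chord root moves by that interval while the quality stays the same.
Gm: root G up a perfect fourth → C, giving Cm.
Bbmaj7: root Bb up a perfect fourth → Eb, giving Ebmaj7.
Gm6: root G up a perfect fourth → C, giving Cm6.
Cm: root C up a perfect fourth → F, giving Fm.
C7: root C up a perfect fourth → F, giving F7.
Ebdim: root Eb up a perfect fourth → Ab, giving Abdim.

Cm Ebmaj7 Cm6 Fm F7 Abdim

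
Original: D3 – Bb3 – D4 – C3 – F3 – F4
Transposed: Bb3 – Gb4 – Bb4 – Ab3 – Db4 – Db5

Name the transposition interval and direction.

Take the first pair: D3 → Bb3. D to B spans 6 letter names, so the interval is some kind of sixth.
D3 to Bb3 is 8 semitones, which makes it a minor sixth; the second version is higher, so the direction is up.
Checking another pair — F4 → Db5 — gives the same interval.

up a minor sixth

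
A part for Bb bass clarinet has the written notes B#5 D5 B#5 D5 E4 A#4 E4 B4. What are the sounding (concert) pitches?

A#4 C4 A#4 C4 D3 G#3 D3 A3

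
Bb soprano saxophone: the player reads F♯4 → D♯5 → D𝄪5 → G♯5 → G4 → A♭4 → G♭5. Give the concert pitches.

E4 C#5 C##5 F#5 F4 Gb4 Fb5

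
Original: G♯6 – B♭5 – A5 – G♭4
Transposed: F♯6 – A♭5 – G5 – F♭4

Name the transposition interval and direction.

Take the first pair: G#6 → F#6. G to F spans 2 letter names, so the interval is some kind of second.
F#6 to G#6 is 2 semitones, which makes it a major second; the second version is lower, so the direction is down.
Checking another pair — Gb4 → Fb4 — gives the same interval.

down a major second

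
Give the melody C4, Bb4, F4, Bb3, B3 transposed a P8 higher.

C5 Bb5 F5 Bb4 B4

C4 up a perfect octave is C5.
Bb4: an octave up reaches B, and 12 semitones makes it Bb5.
A perfect octave up from F4 gives F5.
A perfect octave up from Bb3 gives Bb4.
B3: an octave up reaches B, and 12 semitones makes it B4.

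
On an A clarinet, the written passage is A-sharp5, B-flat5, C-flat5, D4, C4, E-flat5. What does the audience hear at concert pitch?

F##5 G5 Ab4 B3 A3 C5

The A clarinet sounds a minor third below written, so transpose each written note down a minor third.
A#5 to F##5
Bb5 to G5
Cb5 to Ab4
D4 to B3
C4 to A3
Eb5 to C5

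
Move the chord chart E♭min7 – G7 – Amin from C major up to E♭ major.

C major up to E♭ major is a minor third; each chord root moves by that interval while the quality stays the same.
E♭min7: root E♭ up a minor third → Gb, giving Gbmin7.
G7: root G up a minor third → Bb, giving Bb7.
Amin: root A up a minor third → C, giving Cmin.

Gbmin7 Bb7 Cmin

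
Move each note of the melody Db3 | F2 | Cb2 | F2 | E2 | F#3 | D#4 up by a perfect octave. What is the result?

Db4 F3 Cb3 F3 E3 F#4 D#5

Db3 gives Db4
F2 gives F3
Cb2 gives Cb3
F2 gives F3
E2 gives E3
F#3 gives F#4
D#4 gives D#5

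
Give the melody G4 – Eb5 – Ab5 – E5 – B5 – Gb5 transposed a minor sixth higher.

G4 to Eb5
Eb5 to Cb6
Ab5 to Fb6
E5 to C6
B5 to G6
Gb5 to Ebb6

Eb5 Cb6 Fb6 C6 G6 Ebb6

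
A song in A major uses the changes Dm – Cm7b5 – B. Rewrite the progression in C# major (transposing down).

F#m Em7b5 D#

A major down to C# major is a minor sixth; each chord root moves by that interval while the quality stays the same.
Dm: root D down a minor sixth → F#, giving F#m.
Cm7b5: root C down a minor sixth → E, giving Em7b5.
B: root B down a minor sixth → D#, giving D#.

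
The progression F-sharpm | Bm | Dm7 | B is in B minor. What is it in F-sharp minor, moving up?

C#m F#m Am7 F#

B minor up to F-sharp minor is a perfect fifth; each chord root moves by that interval while the quality stays the same.
F-sharpm: root F-sharp up a perfect fifth → C#, giving C#m.
Bm: root B up a perfect fifth → F#, giving F#m.
Dm7: root D up a perfect fifth → A, giving Am7.
B: root B up a perfect fifth → F#, giving F#.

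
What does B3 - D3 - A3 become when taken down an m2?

A minor second down from B3 gives A#3.
D3: a second down reaches C, and 1 semitone makes it C#3.
A minor second down from A3 gives G#3.

A#3 C#3 G#3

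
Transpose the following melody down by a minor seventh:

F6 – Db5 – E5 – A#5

A minor seventh down from F6 gives G5.
A minor seventh down from Db5 gives Eb4.
E5: a seventh down reaches F, and 10 semitones makes it F#4.
A minor seventh down from A#5 gives B#4.

G5 Eb4 F#4 B#4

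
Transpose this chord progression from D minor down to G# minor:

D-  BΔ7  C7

D minor down to G# minor is a diminished fifth; each chord root moves by that interval while the quality stays the same.
D-: root D down a diminished fifth → G#, giving G#-.
BΔ7: root B down a diminished fifth → E#, giving E#Δ7.
C7: root C down a diminished fifth → F#, giving F#7.

G#- E#Δ7 F#7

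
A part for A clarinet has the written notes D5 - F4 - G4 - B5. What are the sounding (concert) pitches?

The A clarinet sounds a minor third below written, so transpose each written note down a minor third.
D5 gives B4
F4 gives D4
G4 gives E4
B5 gives G#5

B4 D4 E4 G#5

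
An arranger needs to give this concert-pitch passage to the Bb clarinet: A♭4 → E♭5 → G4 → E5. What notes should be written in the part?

Written C4 sounds as Bb3 on the Bb clarinet, so concert pitches are written a major second up.
Ab4 -> Bb4
Eb5 -> F5
G4 -> A4
E5 -> F#5

Bb4 F5 A4 F#5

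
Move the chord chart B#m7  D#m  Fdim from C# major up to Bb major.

C# major up to Bb major is a diminished seventh; each chord root moves by that interval while the quality stays the same.
B#m7: root B# up a diminished seventh → A, giving Am7.
D#m: root D# up a diminished seventh → C, giving Cm.
Fdim: root F up a diminished seventh → Ebb, giving Ebbdim.

Am7 Cm Ebbdim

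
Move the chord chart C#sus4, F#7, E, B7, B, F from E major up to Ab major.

Fsus4 Bb7 Ab Eb7 Eb Bbb

E major up to Ab major is a diminished fourth; each chord root moves by that interval while the quality stays the same.
C#sus4: root C# up a diminished fourth → F, giving Fsus4.
F#7: root F# up a diminished fourth → Bb, giving Bb7.
E: root E up a diminished fourth → Ab, giving Ab.
B7: root B up a diminished fourth → Eb, giving Eb7.
B: root B up a diminished fourth → Eb, giving Eb.
F: root F up a diminished fourth → Bbb, giving Bbb.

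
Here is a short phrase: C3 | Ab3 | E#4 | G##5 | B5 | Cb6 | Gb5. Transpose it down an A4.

Gb2 Ebb3 B3 D#5 F5 Gbb5 Dbb5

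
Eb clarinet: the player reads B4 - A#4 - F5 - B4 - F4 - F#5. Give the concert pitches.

D5 C#5 Ab5 D5 Ab4 A5

The Eb clarinet sounds a minor third above written, so transpose each written note up a minor third.
B4 to D5
A#4 to C#5
F5 to Ab5
B4 to D5
F4 to Ab4
F#5 to A5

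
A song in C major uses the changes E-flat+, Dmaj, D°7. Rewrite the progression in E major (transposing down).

G+ F#maj F#°7

C major down to E major is a minor sixth; each chord root moves by that interval while the quality stays the same.
E-flat+: root E-flat down a minor sixth → G, giving G+.
Dmaj: root D down a minor sixth → F#, giving F#maj.
D°7: root D down a minor sixth → F#, giving F#°7.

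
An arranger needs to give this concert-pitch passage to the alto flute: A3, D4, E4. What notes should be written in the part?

The alto flute sounds a perfect fourth below written, so the written part must be a perfect fourth above concert — transpose each note up.
A3 gives D4
D4 gives G4
E4 gives A4

D4 G4 A4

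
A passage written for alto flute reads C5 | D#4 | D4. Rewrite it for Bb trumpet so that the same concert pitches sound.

A4 B#3 B3

First find concert pitch: the alto flute sounds a perfect fourth below written, so C5 D#4 D4 sounds G4 A#3 A3.
Then write for Bb trumpet: it sounds a major second below written, so the part must be a major second above concert.
G4 → A4
A#3 → B#3
A3 → B3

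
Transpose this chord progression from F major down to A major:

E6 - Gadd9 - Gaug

G#6 Badd9 Baug

F major down to A major is a minor sixth; each chord root moves by that interval while the quality stays the same.
E6: root E down a minor sixth → G#, giving G#6.
Gadd9: root G down a minor sixth → B, giving Badd9.
Gaug: root G down a minor sixth → B, giving Baug.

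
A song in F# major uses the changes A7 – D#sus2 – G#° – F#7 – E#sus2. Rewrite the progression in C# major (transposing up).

E7 A#sus2 D#° C#7 B#sus2

F# major up to C# major is a perfect fifth; each chord root moves by that interval while the quality stays the same.
A7: root A up a perfect fifth → E, giving E7.
D#sus2: root D# up a perfect fifth → A#, giving A#sus2.
G#°: root G# up a perfect fifth → D#, giving D#°.
F#7: root F# up a perfect fifth → C#, giving C#7.
E#sus2: root E# up a perfect fifth → B#, giving B#sus2.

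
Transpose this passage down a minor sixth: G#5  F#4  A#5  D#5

B#4 A#3 C##5 F##4

G#5 -> B#4
F#4 -> A#3
A#5 -> C##5
D#5 -> F##4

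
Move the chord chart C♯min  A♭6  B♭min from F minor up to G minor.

D#min Bb6 Cmin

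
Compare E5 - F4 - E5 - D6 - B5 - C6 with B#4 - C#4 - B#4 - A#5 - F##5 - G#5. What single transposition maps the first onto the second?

down a diminished fourth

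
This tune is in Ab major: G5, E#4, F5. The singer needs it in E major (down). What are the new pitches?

Ab major to E major down is a diminished fourth, so every note moves down by that interval.
G5 gives D#5
E#4 gives B##3
F5 gives C#5

D#5 B##3 C#5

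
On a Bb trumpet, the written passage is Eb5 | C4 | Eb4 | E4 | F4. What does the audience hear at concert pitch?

Db5 Bb3 Db4 D4 Eb4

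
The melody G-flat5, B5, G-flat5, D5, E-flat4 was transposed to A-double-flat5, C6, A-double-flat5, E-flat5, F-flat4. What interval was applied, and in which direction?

up a minor second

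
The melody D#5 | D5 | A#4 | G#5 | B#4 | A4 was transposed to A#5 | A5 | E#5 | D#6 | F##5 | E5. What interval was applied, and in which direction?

From D#5 to A#5 is 5 letter names — a fifth of some quality.
D#5 to A#5 is 7 semitones, which makes it a perfect fifth; the second version is higher, so the direction is up.
Checking another pair — A4 → E5 — gives the same interval.

up a perfect fifth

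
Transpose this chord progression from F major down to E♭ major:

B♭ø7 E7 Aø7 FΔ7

Abø7 D7 Gø7 EbΔ7

F major down to E♭ major is a major second; each chord root moves by that interval while the quality stays the same.
B♭ø7: root B♭ down a major second → Ab, giving Abø7.
E7: root E down a major second → D, giving D7.
Aø7: root A down a major second → G, giving Gø7.
FΔ7: root F down a major second → Eb, giving EbΔ7.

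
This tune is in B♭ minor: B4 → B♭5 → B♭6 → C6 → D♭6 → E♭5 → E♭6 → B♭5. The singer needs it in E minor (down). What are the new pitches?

From B♭ down to E is a diminished fifth; apply that to each pitch.
B4 -> E#4
Bb5 -> E5
Bb6 -> E6
C6 -> F#5
Db6 -> G5
Eb5 -> A4
Eb6 -> A5
Bb5 -> E5

E#4 E5 E6 F#5 G5 A4 A5 E5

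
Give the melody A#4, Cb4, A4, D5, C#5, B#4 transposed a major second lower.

A#4 to G#4
Cb4 to Bbb3
A4 to G4
D5 to C5
C#5 to B4
B#4 to A#4

G#4 Bbb3 G4 C5 B4 A#4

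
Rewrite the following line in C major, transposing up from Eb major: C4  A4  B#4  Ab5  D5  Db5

A4 F#5 G##5 F6 B5 Bb5

From Eb up to C is a major sixth; apply that to each pitch.
C4 to A4
A4 to F#5
B#4 to G##5
Ab5 to F6
D5 to B5
Db5 to Bb5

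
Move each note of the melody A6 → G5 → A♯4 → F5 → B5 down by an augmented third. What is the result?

Fb6 Ebb5 F4 Dbb5 Gb5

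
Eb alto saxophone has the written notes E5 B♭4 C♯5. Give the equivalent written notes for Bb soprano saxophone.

First find concert pitch: the Eb alto saxophone sounds a major sixth below written, so E5 B♭4 C♯5 sounds G4 Db4 E4.
Then write for Bb soprano saxophone: it sounds a major second below written, so the part must be a major second above concert.
G4 → A4
Db4 → Eb4
E4 → F#4

A4 Eb4 F#4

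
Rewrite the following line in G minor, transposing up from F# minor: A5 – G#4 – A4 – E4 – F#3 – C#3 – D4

From F# up to G is a minor second; apply that to each pitch.
A5 becomes Bb5
G#4 becomes A4
A4 becomes Bb4
E4 becomes F4
F#3 becomes G3
C#3 becomes D3
D4 becomes Eb4

Bb5 A4 Bb4 F4 G3 D3 Eb4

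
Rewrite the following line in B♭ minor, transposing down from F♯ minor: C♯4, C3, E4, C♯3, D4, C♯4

F3 Fb2 Ab3 F2 Gb3 F3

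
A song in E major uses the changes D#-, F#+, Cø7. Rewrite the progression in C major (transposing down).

B- D+ Abø7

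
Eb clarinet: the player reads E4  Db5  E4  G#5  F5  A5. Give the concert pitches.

G4 Fb5 G4 B5 Ab5 C6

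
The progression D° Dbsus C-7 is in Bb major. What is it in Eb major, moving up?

G° Gbsus F-7

Bb major up to Eb major is a perfect fourth; each chord root moves by that interval while the quality stays the same.
D°: root D up a perfect fourth → G, giving G°.
Dbsus: root Db up a perfect fourth → Gb, giving Gbsus.
C-7: root C up a perfect fourth → F, giving F-7.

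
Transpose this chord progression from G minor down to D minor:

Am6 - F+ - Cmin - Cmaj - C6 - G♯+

Em6 C+ Gmin Gmaj G6 D#+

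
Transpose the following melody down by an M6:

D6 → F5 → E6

F5 Ab4 G5

D6 to F5
F5 to Ab4
E6 to G5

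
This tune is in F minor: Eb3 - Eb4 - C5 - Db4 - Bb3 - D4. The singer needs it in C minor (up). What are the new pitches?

F minor to C minor up is a perfect fifth, so every note moves up by that interval.
Eb3 to Bb3
Eb4 to Bb4
C5 to G5
Db4 to Ab4
Bb3 to F4
D4 to A4

Bb3 Bb4 G5 Ab4 F4 A4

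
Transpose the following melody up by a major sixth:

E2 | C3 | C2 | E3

C#3 A3 A2 C#4

E2 to C#3
C3 to A3
C2 to A2
E3 to C#4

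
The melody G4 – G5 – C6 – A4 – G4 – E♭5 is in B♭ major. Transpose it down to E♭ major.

B♭ major to E♭ major down is a perfect fifth, so every note moves down by that interval.
G4 -> C4
G5 -> C5
C6 -> F5
A4 -> D4
G4 -> C4
Eb5 -> Ab4

C4 C5 F5 D4 C4 Ab4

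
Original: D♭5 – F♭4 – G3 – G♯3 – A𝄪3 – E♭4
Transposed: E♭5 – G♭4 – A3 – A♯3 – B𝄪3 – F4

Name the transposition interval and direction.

up a major second

Take the first pair: Db5 → Eb5. D to E spans 2 letter names, so the interval is some kind of second.
Db5 to Eb5 is 2 semitones, which makes it a major second; the second version is higher, so the direction is up.
Checking another pair — Eb4 → F4 — gives the same interval.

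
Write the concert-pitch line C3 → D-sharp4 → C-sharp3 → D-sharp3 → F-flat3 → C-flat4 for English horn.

G3 A#4 G#3 A#3 Cb4 Gb4

Written C4 sounds as F3 on the English horn, so concert pitches are written a perfect fifth up.
C3 -> G3
D#4 -> A#4
C#3 -> G#3
D#3 -> A#3
Fb3 -> Cb4
Cb4 -> Gb4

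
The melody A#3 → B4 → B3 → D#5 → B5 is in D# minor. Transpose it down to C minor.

G3 Ab4 Ab3 C5 Ab5

From D# down to C is an augmented second; apply that to each pitch.
A#3 -> G3
B4 -> Ab4
B3 -> Ab3
D#5 -> C5
B5 -> Ab5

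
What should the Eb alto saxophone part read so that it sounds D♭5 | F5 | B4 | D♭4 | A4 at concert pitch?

Bb5 D6 G#5 Bb4 F#5

Written C4 sounds as Eb3 on the Eb alto saxophone, so concert pitches are written a major sixth up.
Db5 becomes Bb5
F5 becomes D6
B4 becomes G#5
Db4 becomes Bb4
A4 becomes F#5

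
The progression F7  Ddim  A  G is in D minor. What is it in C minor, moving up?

D minor up to C minor is a minor seventh; each chord root moves by that interval while the quality stays the same.
F7: root F up a minor seventh → Eb, giving Eb7.
Ddim: root D up a minor seventh → C, giving Cdim.
A: root A up a minor seventh → G, giving G.
G: root G up a minor seventh → F, giving F.

Eb7 Cdim G F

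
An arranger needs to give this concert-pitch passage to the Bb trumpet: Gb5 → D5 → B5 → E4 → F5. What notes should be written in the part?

Written C4 sounds as Bb3 on the Bb trumpet, so concert pitches are written a major second up.
Gb5 becomes Ab5
D5 becomes E5
B5 becomes C#6
E4 becomes F#4
F5 becomes G5

Ab5 E5 C#6 F#4 G5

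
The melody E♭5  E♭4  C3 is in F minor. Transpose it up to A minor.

G5 G4 E3

F minor to A minor up is a major third, so every note moves up by that interval.
Eb5 becomes G5
Eb4 becomes G4
C3 becomes E3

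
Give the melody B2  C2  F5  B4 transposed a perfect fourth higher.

E3 F2 Bb5 E5

A perfect fourth up from B2 gives E3.
C2: a fourth up reaches F, and 5 semitones makes it F2.
A perfect fourth up from F5 gives Bb5.
B4 up a perfect fourth is E5.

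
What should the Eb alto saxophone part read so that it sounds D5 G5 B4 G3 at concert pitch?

B5 E6 G#5 E4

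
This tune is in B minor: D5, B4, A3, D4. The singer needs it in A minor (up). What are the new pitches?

C6 A5 G4 C5

B minor to A minor up is a minor seventh, so every note moves up by that interval.
D5 gives C6
B4 gives A5
A3 gives G4
D4 gives C5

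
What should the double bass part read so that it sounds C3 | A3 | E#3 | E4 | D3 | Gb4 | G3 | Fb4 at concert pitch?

Written C4 sounds as C3 on the double bass, so concert pitches are written a perfect octave up.
C3 → C4
A3 → A4
E#3 → E#4
E4 → E5
D3 → D4
Gb4 → Gb5
G3 → G4
Fb4 → Fb5

C4 A4 E#4 E5 D4 Gb5 G4 Fb5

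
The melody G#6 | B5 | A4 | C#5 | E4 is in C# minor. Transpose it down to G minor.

C# minor to G minor down is an augmented fourth, so every note moves down by that interval.
G#6 to D6
B5 to F5
A4 to Eb4
C#5 to G4
E4 to Bb3

D6 F5 Eb4 G4 Bb3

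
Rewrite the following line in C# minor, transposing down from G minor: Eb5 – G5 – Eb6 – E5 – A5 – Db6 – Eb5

A4 C#5 A5 A#4 D#5 G5 A4

From G down to C# is a diminished fifth; apply that to each pitch.
Eb5 to A4
G5 to C#5
Eb6 to A5
E5 to A#4
A5 to D#5
Db6 to G5
Eb5 to A4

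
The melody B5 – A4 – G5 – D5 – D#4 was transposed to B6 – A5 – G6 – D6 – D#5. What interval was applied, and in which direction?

From B5 to B6 is 8 letter names — an octave of some quality.
B5 to B6 is 12 semitones, which makes it a perfect octave; the second version is higher, so the direction is up.
Checking another pair — D#4 → D#5 — gives the same interval.

up a perfect octave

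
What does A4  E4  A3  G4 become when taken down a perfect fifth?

D4 A3 D3 C4

A4 -> D4
E4 -> A3
A3 -> D3
G4 -> C4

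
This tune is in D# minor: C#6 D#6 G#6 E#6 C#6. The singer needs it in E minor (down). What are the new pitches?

From D# down to E is a major seventh; apply that to each pitch.
C#6 → D5
D#6 → E5
G#6 → A5
E#6 → F#5
C#6 → D5

D5 E5 A5 F#5 D5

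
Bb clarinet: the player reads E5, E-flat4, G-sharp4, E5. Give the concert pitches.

D5 Db4 F#4 D5

The Bb clarinet sounds a major second below written, so transpose each written note down a major second.
E5 -> D5
Eb4 -> Db4
G#4 -> F#4
E5 -> D5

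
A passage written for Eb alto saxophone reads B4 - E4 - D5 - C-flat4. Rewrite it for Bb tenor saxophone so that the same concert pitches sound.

First find concert pitch: the Eb alto saxophone sounds a major sixth below written, so B4 E4 D5 C-flat4 sounds D4 G3 F4 Ebb3.
Then write for Bb tenor saxophone: it sounds a major ninth below written, so the part must be a major ninth above concert.
D4 → E5
G3 → A4
F4 → G5
Ebb3 → Fb4

E5 A4 G5 Fb4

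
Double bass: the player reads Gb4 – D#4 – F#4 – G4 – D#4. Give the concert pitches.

Written C4 on the double bass sounds as C3, a perfect octave lower; apply that shift to every note.
Gb4 to Gb3
D#4 to D#3
F#4 to F#3
G4 to G3
D#4 to D#3

Gb3 D#3 F#3 G3 D#3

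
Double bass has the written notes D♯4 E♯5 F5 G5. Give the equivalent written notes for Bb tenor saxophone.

First find concert pitch: the double bass sounds a perfect octave below written, so D♯4 E♯5 F5 G5 sounds D#3 E#4 F4 G4.
Then write for Bb tenor saxophone: it sounds a major ninth below written, so the part must be a major ninth above concert.
D#3 → E#4
E#4 → F##5
F4 → G5
G4 → A5

E#4 F##5 G5 A5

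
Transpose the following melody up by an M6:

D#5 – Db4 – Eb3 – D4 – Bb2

D#5 gives B#5
Db4 gives Bb4
Eb3 gives C4
D4 gives B4
Bb2 gives G3

B#5 Bb4 C4 B4 G3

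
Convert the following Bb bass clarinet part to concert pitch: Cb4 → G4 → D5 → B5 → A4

The Bb bass clarinet sounds a major ninth below written, so transpose each written note down a major ninth.
Cb4 becomes Bbb2
G4 becomes F3
D5 becomes C4
B5 becomes A4
A4 becomes G3

Bbb2 F3 C4 A4 G3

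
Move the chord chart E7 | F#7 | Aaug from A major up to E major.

B7 C#7 Eaug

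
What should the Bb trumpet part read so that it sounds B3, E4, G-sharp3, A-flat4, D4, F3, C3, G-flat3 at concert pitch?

C#4 F#4 A#3 Bb4 E4 G3 D3 Ab3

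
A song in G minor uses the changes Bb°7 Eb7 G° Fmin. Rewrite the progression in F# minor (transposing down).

A°7 D7 F#° Emin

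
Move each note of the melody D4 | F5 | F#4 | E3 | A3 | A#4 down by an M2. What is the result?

C4 Eb5 E4 D3 G3 G#4

D4 down a major second is C4.
F5 down a major second is Eb5.
F#4 down a major second is E4.
E3 down a major second is D3.
A3: a second down reaches G, and 2 semitones makes it G3.
A#4 down a major second is G#4.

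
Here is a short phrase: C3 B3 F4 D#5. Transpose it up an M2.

D3 C#4 G4 E#5

C3 gives D3
B3 gives C#4
F4 gives G4
D#5 gives E#5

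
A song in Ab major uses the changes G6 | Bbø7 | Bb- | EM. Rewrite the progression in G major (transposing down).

F#6 Aø7 A- D#M

Ab major down to G major is a minor second; each chord root moves by that interval while the quality stays the same.
G6: root G down a minor second → F#, giving F#6.
Bbø7: root Bb down a minor second → A, giving Aø7.
Bb-: root Bb down a minor second → A, giving A-.
EM: root E down a minor second → D#, giving D#M.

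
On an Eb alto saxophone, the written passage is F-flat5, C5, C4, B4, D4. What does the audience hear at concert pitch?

Abb4 Eb4 Eb3 D4 F3

The Eb alto saxophone sounds a major sixth below written, so transpose each written note down a major sixth.
Fb5 becomes Abb4
C5 becomes Eb4
C4 becomes Eb3
B4 becomes D4
D4 becomes F3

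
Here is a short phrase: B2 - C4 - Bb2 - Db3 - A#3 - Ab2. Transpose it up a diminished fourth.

Eb3 Fb4 Ebb3 Gbb3 D4 Dbb3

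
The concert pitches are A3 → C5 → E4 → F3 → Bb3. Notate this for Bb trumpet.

Written C4 sounds as Bb3 on the Bb trumpet, so concert pitches are written a major second up.
A3 gives B3
C5 gives D5
E4 gives F#4
F3 gives G3
Bb3 gives C4

B3 D5 F#4 G3 C4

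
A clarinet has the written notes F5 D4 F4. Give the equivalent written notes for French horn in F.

A5 F#4 A4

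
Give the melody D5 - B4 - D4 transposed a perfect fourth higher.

G5 E5 G4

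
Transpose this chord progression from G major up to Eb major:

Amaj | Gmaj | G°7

Fmaj Ebmaj Eb°7

G major up to Eb major is a minor sixth; each chord root moves by that interval while the quality stays the same.
Amaj: root A up a minor sixth → F, giving Fmaj.
Gmaj: root G up a minor sixth → Eb, giving Ebmaj.
G°7: root G up a minor sixth → Eb, giving Eb°7.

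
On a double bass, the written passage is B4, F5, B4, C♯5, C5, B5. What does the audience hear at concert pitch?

Written C4 on the double bass sounds as C3, a perfect octave lower; apply that shift to every note.
B4 becomes B3
F5 becomes F4
B4 becomes B3
C#5 becomes C#4
C5 becomes C4
B5 becomes B4

B3 F4 B3 C#4 C4 B4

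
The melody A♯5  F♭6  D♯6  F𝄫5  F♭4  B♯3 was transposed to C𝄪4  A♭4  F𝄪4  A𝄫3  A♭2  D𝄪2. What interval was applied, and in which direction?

down a minor thirteenth

Take the first pair: A#5 → C##4. A to C spans 13 letter names, so the interval is some kind of thirteenth.
C##4 to A#5 is 20 semitones, which makes it a minor thirteenth; the second version is lower, so the direction is down.
Checking another pair — B#3 → D##2 — gives the same interval.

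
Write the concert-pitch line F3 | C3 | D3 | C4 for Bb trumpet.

Written C4 sounds as Bb3 on the Bb trumpet, so concert pitches are written a major second up.
F3 gives G3
C3 gives D3
D3 gives E3
C4 gives D4

G3 D3 E3 D4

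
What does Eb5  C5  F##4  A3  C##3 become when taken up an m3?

Gb5 Eb5 A#4 C4 E#3

Eb5 -> Gb5
C5 -> Eb5
F##4 -> A#4
A3 -> C4
C##3 -> E#3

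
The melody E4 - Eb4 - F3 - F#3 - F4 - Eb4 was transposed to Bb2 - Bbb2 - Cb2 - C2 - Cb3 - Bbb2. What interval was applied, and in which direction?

From E4 to Bb2 is 11 letter names — an eleventh of some quality.
Bb2 to E4 is 18 semitones, which makes it an augmented eleventh; the second version is lower, so the direction is down.
Checking another pair — Eb4 → Bbb2 — gives the same interval.

down an augmented eleventh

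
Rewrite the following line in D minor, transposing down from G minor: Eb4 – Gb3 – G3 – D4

Bb3 Db3 D3 A3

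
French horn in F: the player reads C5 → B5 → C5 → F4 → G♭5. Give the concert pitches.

The French horn in F sounds a perfect fifth below written, so transpose each written note down a perfect fifth.
C5 becomes F4
B5 becomes E5
C5 becomes F4
F4 becomes Bb3
Gb5 becomes Cb5

F4 E5 F4 Bb3 Cb5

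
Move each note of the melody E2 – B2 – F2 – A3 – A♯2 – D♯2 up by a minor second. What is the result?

A minor second up from E2 gives F2.
A minor second up from B2 gives C3.
A minor second up from F2 gives Gb2.
A3 up a minor second is Bb3.
A minor second up from A#2 gives B2.
A minor second up from D#2 gives E2.

F2 C3 Gb2 Bb3 B2 E2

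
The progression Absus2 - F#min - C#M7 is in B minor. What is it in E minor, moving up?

B minor up to E minor is a perfect fourth; each chord root moves by that interval while the quality stays the same.
Absus2: root Ab up a perfect fourth → Db, giving Dbsus2.
F#min: root F# up a perfect fourth → B, giving Bmin.
C#M7: root C# up a perfect fourth → F#, giving F#M7.

Dbsus2 Bmin F#M7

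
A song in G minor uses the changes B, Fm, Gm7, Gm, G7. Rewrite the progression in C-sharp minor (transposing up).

E# Bm C#m7 C#m C#7

G minor up to C-sharp minor is an augmented fourth; each chord root moves by that interval while the quality stays the same.
B: root B up an augmented fourth → E#, giving E#.
Fm: root F up an augmented fourth → B, giving Bm.
Gm7: root G up an augmented fourth → C#, giving C#m7.
Gm: root G up an augmented fourth → C#, giving C#m.
G7: root G up an augmented fourth → C#, giving C#7.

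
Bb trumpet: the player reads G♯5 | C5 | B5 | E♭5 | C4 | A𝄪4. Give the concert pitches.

The Bb trumpet sounds a major second below written, so transpose each written note down a major second.
G#5 → F#5
C5 → Bb4
B5 → A5
Eb5 → Db5
C4 → Bb3
A##4 → G##4

F#5 Bb4 A5 Db5 Bb3 G##4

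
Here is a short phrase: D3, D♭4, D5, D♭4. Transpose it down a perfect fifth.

G2 Gb3 G4 Gb3

A perfect fifth down from D3 gives G2.
Db4 down a perfect fifth is Gb3.
D5: a fifth down reaches G, and 7 semitones makes it G4.
A perfect fifth down from Db4 gives Gb3.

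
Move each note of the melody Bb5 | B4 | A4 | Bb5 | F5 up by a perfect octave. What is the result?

Bb5 -> Bb6
B4 -> B5
A4 -> A5
Bb5 -> Bb6
F5 -> F6

Bb6 B5 A5 Bb6 F6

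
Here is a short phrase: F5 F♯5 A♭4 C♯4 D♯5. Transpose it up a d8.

F5 gives Fb6
F#5 gives F6
Ab4 gives Abb5
C#4 gives C5
D#5 gives D6

Fb6 F6 Abb5 C5 D6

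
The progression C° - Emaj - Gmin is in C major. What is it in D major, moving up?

D° F#maj Amin

C major up to D major is a major second; each chord root moves by that interval while the quality stays the same.
C°: root C up a major second → D, giving D°.
Emaj: root E up a major second → F#, giving F#maj.
Gmin: root G up a major second → A, giving Amin.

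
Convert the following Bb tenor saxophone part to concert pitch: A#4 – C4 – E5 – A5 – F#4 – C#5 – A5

The Bb tenor saxophone sounds a major ninth below written, so transpose each written note down a major ninth.
A#4 to G#3
C4 to Bb2
E5 to D4
A5 to G4
F#4 to E3
C#5 to B3
A5 to G4

G#3 Bb2 D4 G4 E3 B3 G4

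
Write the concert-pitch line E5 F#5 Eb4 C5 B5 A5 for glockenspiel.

Written C4 sounds as C6 on the glockenspiel, so concert pitches are written a perfect fifteenth down.
E5 becomes E3
F#5 becomes F#3
Eb4 becomes Eb2
C5 becomes C3
B5 becomes B3
A5 becomes A3

E3 F#3 Eb2 C3 B3 A3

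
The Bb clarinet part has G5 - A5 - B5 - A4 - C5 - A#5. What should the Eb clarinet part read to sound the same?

D5 E5 F#5 E4 G4 E#5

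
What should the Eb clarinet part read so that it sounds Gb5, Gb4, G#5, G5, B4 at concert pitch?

The Eb clarinet sounds a minor third above written, so the written part must be a minor third below concert — transpose each note down.
Gb5 → Eb5
Gb4 → Eb4
G#5 → E#5
G5 → E5
B4 → G#4

Eb5 Eb4 E#5 E5 G#4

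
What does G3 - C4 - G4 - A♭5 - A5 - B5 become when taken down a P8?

G3: an octave down reaches G, and 12 semitones makes it G2.
C4: an octave down reaches C, and 12 semitones makes it C3.
G4 down a perfect octave is G3.
A perfect octave down from Ab5 gives Ab4.
A5: an octave down reaches A, and 12 semitones makes it A4.
B5 down a perfect octave is B4.

G2 C3 G3 Ab4 A4 B4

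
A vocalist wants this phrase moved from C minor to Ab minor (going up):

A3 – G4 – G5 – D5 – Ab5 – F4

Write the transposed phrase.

From C up to Ab is a minor sixth; apply that to each pitch.
A3 to F4
G4 to Eb5
G5 to Eb6
D5 to Bb5
Ab5 to Fb6
F4 to Db5

F4 Eb5 Eb6 Bb5 Fb6 Db5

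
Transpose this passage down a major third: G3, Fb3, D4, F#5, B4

G3 becomes Eb3
Fb3 becomes Dbb3
D4 becomes Bb3
F#5 becomes D5
B4 becomes G4

Eb3 Dbb3 Bb3 D5 G4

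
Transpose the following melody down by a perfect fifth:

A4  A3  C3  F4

A4 down a perfect fifth is D4.
A3 down a perfect fifth is D3.
C3 down a perfect fifth is F2.
A perfect fifth down from F4 gives Bb3.

D4 D3 F2 Bb3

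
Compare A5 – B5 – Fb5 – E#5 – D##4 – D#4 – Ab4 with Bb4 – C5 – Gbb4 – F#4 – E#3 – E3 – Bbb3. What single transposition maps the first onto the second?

From A5 to Bb4 is 7 letter names — a seventh of some quality.
Bb4 to A5 is 11 semitones, which makes it a major seventh; the second version is lower, so the direction is down.
Checking another pair — Ab4 → Bbb3 — gives the same interval.

down a major seventh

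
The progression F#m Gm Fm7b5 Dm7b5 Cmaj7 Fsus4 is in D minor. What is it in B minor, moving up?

D minor up to B minor is a major sixth; each chord root moves by that interval while the quality stays the same.
F#m: root F# up a major sixth → D#, giving D#m.
Gm: root G up a major sixth → E, giving Em.
Fm7b5: root F up a major sixth → D, giving Dm7b5.
Dm7b5: root D up a major sixth → B, giving Bm7b5.
Cmaj7: root C up a major sixth → A, giving Amaj7.
Fsus4: root F up a major sixth → D, giving Dsus4.

D#m Em Dm7b5 Bm7b5 Amaj7 Dsus4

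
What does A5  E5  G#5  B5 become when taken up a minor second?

Bb5 F5 A5 C6

A5 gives Bb5
E5 gives F5
G#5 gives A5
B5 gives C6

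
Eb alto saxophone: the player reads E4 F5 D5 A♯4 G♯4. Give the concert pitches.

The Eb alto saxophone sounds a major sixth below written, so transpose each written note down a major sixth.
E4 becomes G3
F5 becomes Ab4
D5 becomes F4
A#4 becomes C#4
G#4 becomes B3

G3 Ab4 F4 C#4 B3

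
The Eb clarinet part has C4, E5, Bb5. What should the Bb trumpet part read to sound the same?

First find concert pitch: the Eb clarinet sounds a minor third above written, so C4 E5 Bb5 sounds Eb4 G5 Db6.
Then write for Bb trumpet: it sounds a major second below written, so the part must be a major second above concert.
Eb4 → F4
G5 → A5
Db6 → Eb6

F4 A5 Eb6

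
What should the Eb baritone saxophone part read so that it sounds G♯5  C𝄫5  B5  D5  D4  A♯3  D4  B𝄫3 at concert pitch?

E#7 Abb6 G#7 B6 B5 F##5 B5 Gb5

Written C4 sounds as Eb2 on the Eb baritone saxophone, so concert pitches are written a major thirteenth up.
G#5 -> E#7
Cbb5 -> Abb6
B5 -> G#7
D5 -> B6
D4 -> B5
A#3 -> F##5
D4 -> B5
Bbb3 -> Gb5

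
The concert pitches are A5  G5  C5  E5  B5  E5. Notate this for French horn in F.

E6 D6 G5 B5 F#6 B5

The French horn in F sounds a perfect fifth below written, so the written part must be a perfect fifth above concert — transpose each note up.
A5 → E6
G5 → D6
C5 → G5
E5 → B5
B5 → F#6
E5 → B5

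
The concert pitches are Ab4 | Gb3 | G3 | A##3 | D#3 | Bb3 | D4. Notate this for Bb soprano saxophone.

Written C4 sounds as Bb3 on the Bb soprano saxophone, so concert pitches are written a major second up.
Ab4 to Bb4
Gb3 to Ab3
G3 to A3
A##3 to B##3
D#3 to E#3
Bb3 to C4
D4 to E4

Bb4 Ab3 A3 B##3 E#3 C4 E4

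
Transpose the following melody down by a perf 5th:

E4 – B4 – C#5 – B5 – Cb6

E4 → A3
B4 → E4
C#5 → F#4
B5 → E5
Cb6 → Fb5

A3 E4 F#4 E5 Fb5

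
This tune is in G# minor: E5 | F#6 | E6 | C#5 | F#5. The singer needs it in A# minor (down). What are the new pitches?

F#4 G#5 F#5 D#4 G#4

G# minor to A# minor down is a minor seventh, so every note moves down by that interval.
E5 -> F#4
F#6 -> G#5
E6 -> F#5
C#5 -> D#4
F#5 -> G#4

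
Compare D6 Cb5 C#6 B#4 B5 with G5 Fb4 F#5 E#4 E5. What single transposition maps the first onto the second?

down a perfect fifth

Take the first pair: D6 → G5. D to G spans 5 letter names, so the interval is some kind of fifth.
G5 to D6 is 7 semitones, which makes it a perfect fifth; the second version is lower, so the direction is down.
Checking another pair — B5 → E5 — gives the same interval.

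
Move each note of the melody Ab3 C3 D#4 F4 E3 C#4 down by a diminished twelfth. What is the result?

D2 F#1 G##2 B2 A#1 F##2

A diminished twelfth down from Ab3 gives D2.
A diminished twelfth down from C3 gives F#1.
D#4 down a diminished twelfth is G##2.
F4: a twelfth down reaches B, and 18 semitones makes it B2.
E3: a twelfth down reaches A, and 18 semitones makes it A#1.
C#4 down a diminished twelfth is F##2.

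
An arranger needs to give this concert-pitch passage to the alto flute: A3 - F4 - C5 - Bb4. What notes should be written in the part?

D4 Bb4 F5 Eb5

The alto flute sounds a perfect fourth below written, so the written part must be a perfect fourth above concert — transpose each note up.
A3 becomes D4
F4 becomes Bb4
C5 becomes F5
Bb4 becomes Eb5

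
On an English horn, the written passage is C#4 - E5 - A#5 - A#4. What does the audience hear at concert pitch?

F#3 A4 D#5 D#4

Written C4 on the English horn sounds as F3, a perfect fifth lower; apply that shift to every note.
C#4 → F#3
E5 → A4
A#5 → D#5
A#4 → D#4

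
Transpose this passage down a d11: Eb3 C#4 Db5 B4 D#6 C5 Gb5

A diminished eleventh down from Eb3 gives B1.
C#4: an eleventh down reaches G, and 16 semitones makes it G##2.
Db5: an eleventh down reaches A, and 16 semitones makes it A3.
B4: an eleventh down reaches F, and 16 semitones makes it F##3.
D#6 down a diminished eleventh is A##4.
C5 down a diminished eleventh is G#3.
Gb5 down a diminished eleventh is D4.

B1 G##2 A3 F##3 A##4 G#3 D4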